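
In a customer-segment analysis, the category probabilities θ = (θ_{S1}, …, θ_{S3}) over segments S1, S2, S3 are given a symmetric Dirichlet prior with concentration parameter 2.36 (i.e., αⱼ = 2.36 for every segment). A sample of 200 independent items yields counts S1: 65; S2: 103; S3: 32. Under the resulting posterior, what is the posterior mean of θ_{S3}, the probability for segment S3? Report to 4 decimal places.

The Dirichlet prior is conjugate to the Multinomial likelihood: each posterior αⱼ = prior αⱼ + observed count nⱼ.
Posterior concentration: (67.36, 105.36, 34.36), total = 207.08.
E[θ_{S3}|data] = α_{S3}/Σα = 34.36/207.08 = 0.1659.

0.1659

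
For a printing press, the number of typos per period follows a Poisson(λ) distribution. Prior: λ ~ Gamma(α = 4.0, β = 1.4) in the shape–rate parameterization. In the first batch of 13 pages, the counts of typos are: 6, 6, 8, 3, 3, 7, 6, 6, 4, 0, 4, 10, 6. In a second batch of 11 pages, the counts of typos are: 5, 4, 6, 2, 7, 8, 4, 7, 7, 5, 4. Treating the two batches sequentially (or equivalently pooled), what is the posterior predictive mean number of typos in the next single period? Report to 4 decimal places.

With a Gamma(shape α, rate β) prior, the Poisson likelihood is conjugate: the posterior is Gamma(α + ΣXᵢ, β + n).
Batch 1: sum of counts S = 69 over n = 13 pages.
After batch 1: Gamma(α+S, β+n) = Gamma(4.0+69, 1.4+13) = Gamma(73.0, 14.4).
Batch 2: sum of counts S = 59 over n = 11 pages.
After batch 2: Gamma(α+S, β+n) = Gamma(73.0+59, 14.4+11) = Gamma(132.0, 25.4).
The predictive distribution for one future period is NegBinom with mean α/β = 5.1969.

5.1969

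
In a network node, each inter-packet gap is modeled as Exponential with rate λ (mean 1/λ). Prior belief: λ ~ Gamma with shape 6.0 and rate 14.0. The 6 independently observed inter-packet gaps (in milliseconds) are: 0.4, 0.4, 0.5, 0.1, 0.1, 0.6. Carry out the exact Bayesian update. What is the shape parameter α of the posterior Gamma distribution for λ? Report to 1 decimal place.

With a Gamma(shape α, rate β) prior on the exponential rate λ, the posterior after n observations with total T = Σxᵢ is Gamma(α+n, β+T).
Sum of observations T = 2.1 milliseconds; n = 6.
Posterior: Gamma(6.0+6, 14.0+2.1) = Gamma(12.0, 16.1).
Posterior α = 12.0.

12.0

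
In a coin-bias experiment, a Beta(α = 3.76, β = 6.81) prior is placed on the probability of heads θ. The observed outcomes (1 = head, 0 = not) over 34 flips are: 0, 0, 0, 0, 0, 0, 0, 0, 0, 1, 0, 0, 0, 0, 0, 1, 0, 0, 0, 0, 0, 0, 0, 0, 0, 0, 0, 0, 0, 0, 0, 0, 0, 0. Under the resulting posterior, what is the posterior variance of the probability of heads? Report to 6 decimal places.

0.002469

The Beta prior is conjugate to a Binomial/Bernoulli likelihood; the update adds successes to α and failures to β.
Posterior: Beta(α+k, β+n−k) = Beta(3.76+2, 6.81+32) = Beta(5.76, 38.81).
Var = αβ/((α+β)²(α+β+1)) = 5.76·38.81/(44.57²·45.57) = 0.002469.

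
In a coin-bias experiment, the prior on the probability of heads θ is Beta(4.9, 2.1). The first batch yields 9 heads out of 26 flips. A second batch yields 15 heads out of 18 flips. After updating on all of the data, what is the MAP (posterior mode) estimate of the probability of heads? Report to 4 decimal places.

0.5694

The Beta prior is conjugate to a Binomial/Bernoulli likelihood; the update adds successes to α and failures to β.
After batch 1: Beta(4.9+9, 2.1+17) = Beta(13.9, 19.1).
After batch 2: Beta(13.9+15, 19.1+3) = Beta(28.9, 22.1).
Mode of Beta(a,b) for a,b>1 is (a−1)/(a+b−2) = 27.9/49.0 = 0.5694.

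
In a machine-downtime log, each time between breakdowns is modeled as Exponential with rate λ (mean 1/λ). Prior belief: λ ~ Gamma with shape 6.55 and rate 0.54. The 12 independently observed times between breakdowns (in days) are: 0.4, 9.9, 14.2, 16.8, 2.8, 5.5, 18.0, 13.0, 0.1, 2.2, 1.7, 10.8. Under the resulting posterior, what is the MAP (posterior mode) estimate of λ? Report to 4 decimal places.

0.1829

With a Gamma(shape α, rate β) prior on the exponential rate λ, the posterior after n observations with total T = Σxᵢ is Gamma(α+n, β+T).
Sum of observations T = 95.4 days; n = 12.
Posterior: Gamma(6.55+12, 0.54+95.4) = Gamma(18.55, 95.94).
Mode = (α−1)/β = 0.1829.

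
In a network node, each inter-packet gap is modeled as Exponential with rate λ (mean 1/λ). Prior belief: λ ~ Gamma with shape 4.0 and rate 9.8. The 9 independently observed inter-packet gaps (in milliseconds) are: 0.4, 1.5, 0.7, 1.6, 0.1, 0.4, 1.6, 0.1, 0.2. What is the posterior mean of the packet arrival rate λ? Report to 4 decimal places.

With a Gamma(shape α, rate β) prior on the exponential rate λ, the posterior after n observations with total T = Σxᵢ is Gamma(α+n, β+T).
Sum of observations T = 6.6 milliseconds; n = 9.
Posterior: Gamma(4.0+9, 9.8+6.6) = Gamma(13.0, 16.4).
Posterior mean of λ = α/β = 13.0/16.4 = 0.7927.

0.7927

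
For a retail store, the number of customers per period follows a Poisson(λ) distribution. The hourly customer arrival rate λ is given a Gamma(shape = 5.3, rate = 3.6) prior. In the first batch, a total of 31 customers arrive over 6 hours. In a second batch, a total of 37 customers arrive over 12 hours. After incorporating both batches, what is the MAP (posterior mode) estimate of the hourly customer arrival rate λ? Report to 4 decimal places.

3.3472

With a Gamma(shape α, rate β) prior, the Poisson likelihood is conjugate: the posterior is Gamma(α + ΣXᵢ, β + n).
After batch 1: Gamma(α+S, β+n) = Gamma(5.3+31, 3.6+6) = Gamma(36.3, 9.6).
After batch 2: Gamma(α+S, β+n) = Gamma(36.3+37, 9.6+12) = Gamma(73.3, 21.6).
Mode of Gamma(α,β) for α≥1 is (α−1)/β = 72.3/21.6 = 3.3472.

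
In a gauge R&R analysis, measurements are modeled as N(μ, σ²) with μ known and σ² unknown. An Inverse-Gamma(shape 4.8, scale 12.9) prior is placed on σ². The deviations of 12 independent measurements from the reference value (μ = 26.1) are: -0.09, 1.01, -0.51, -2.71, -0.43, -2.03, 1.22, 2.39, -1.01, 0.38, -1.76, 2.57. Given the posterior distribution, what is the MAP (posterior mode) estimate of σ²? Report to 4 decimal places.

With known mean μ and an Inverse-Gamma(α, β) prior on σ², the Normal likelihood is conjugate: posterior is Inv-Gamma(α + n/2, β + Σ(xᵢ−μ)²/2).
Σ(xᵢ−μ)² = (-0.09)² + (1.01)² + (-0.51)² + (-2.71)² + (-0.43)² + (-2.03)² + (1.22)² + (2.39)² + (-1.01)² + (0.38)² + (-1.76)² + (2.57)² = 31.0057.
Posterior: Inv-Gamma(4.8 + 12/2, 12.9 + 31.0057/2) = Inv-Gamma(10.80, 28.40285).
Mode = β/(α+1) = 28.40285/11.80 = 2.4070.

2.4070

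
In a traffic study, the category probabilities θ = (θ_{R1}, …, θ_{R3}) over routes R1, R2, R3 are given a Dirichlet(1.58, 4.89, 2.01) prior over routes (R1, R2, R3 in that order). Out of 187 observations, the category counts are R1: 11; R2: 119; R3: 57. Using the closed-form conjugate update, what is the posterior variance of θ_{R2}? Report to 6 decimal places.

0.001181

The Dirichlet prior is conjugate to the Multinomial likelihood: each posterior αⱼ = prior αⱼ + observed count nⱼ.
Posterior concentration: (12.58, 123.89, 59.01), total = 195.48.
Var[θ_j] = α_j(Σα−α_j)/((Σα)²(Σα+1)) = 123.89·71.59/(195.48²·196.48) = 0.001181.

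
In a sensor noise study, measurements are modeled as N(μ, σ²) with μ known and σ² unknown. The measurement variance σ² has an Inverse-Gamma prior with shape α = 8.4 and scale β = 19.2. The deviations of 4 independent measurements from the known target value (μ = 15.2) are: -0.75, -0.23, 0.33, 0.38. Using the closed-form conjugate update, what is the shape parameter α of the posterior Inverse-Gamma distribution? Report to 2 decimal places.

With known mean μ and an Inverse-Gamma(α, β) prior on σ², the Normal likelihood is conjugate: posterior is Inv-Gamma(α + n/2, β + Σ(xᵢ−μ)²/2).
Σ(xᵢ−μ)² = (-0.75)² + (-0.23)² + (0.33)² + (0.38)² = 0.8687.
Posterior: Inv-Gamma(8.4 + 4/2, 19.2 + 0.8687/2) = Inv-Gamma(10.40, 19.63435).
Posterior α = 10.40.

10.40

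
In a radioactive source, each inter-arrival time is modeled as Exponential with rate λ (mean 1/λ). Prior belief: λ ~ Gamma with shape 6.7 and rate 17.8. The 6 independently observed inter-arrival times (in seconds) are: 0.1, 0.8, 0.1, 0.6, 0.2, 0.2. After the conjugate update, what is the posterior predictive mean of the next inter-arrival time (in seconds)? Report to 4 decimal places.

With a Gamma(shape α, rate β) prior on the exponential rate λ, the posterior after n observations with total T = Σxᵢ is Gamma(α+n, β+T).
Sum of observations T = 2.0 seconds; n = 6.
Posterior: Gamma(6.7+6, 17.8+2.0) = Gamma(12.7, 19.8).
The predictive distribution for the next observation is Lomax; its mean is β/(α−1) = 19.8/11.7 = 1.6923.

1.6923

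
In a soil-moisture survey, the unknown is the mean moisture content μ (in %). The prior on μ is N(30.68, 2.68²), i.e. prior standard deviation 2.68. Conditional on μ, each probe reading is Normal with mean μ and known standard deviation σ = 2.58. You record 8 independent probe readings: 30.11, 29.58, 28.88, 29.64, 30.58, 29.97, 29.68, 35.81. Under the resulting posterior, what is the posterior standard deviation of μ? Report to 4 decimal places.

0.8635

For Normal data with known variance σ², a Normal(μ₀, σ₀²) prior on μ is conjugate. Posterior precision = 1/σ₀² + n/σ²; posterior mean is the precision-weighted average of μ₀ and x̄.
σ₀² = 2.68² = 7.1824, σ² = 2.58² = 6.6564; σ² + n·σ₀² = 6.6564 + 8·7.1824 = 64.1156.
Posterior precision = 1/σ₀² + n/σ² = 1/7.1824 + 8/6.6564 = (σ² + n·σ₀²)/(σ₀²σ²) = 64.1156/(7.1824·6.6564); posterior variance σₙ² = σ₀²σ²/(σ² + n·σ₀²) = 7.1824·6.6564/64.1156 = 0.745668.
Posterior SD = √σₙ² = √(7.1824·6.6564/64.1156) = 0.8635.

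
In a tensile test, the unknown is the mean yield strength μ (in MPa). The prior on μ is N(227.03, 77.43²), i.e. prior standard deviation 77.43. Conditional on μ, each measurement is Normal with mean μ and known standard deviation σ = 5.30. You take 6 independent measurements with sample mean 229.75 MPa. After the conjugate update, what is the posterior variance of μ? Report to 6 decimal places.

4.678014

For Normal data with known variance σ², a Normal(μ₀, σ₀²) prior on μ is conjugate. Posterior precision = 1/σ₀² + n/σ²; posterior mean is the precision-weighted average of μ₀ and x̄.
σ₀² = 77.43² = 5995.4049, σ² = 5.30² = 28.09; σ² + n·σ₀² = 28.09 + 6·5995.4049 = 36000.5194.
Posterior precision = 1/σ₀² + n/σ² = 1/5995.4049 + 6/28.09 = (σ² + n·σ₀²)/(σ₀²σ²) = 36000.5194/(5995.4049·28.09); posterior variance σₙ² = σ₀²σ²/(σ² + n·σ₀²) = 5995.4049·28.09/36000.5194 = 4.678014.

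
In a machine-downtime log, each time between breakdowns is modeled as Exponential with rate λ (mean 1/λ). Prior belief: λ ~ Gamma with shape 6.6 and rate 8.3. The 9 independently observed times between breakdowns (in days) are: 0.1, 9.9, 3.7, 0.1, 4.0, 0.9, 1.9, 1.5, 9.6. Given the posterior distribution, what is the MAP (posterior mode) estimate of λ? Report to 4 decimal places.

With a Gamma(shape α, rate β) prior on the exponential rate λ, the posterior after n observations with total T = Σxᵢ is Gamma(α+n, β+T).
Sum of observations T = 31.7 days; n = 9.
Posterior: Gamma(6.6+9, 8.3+31.7) = Gamma(15.6, 40.0).
Mode = (α−1)/β = 0.3650.

0.3650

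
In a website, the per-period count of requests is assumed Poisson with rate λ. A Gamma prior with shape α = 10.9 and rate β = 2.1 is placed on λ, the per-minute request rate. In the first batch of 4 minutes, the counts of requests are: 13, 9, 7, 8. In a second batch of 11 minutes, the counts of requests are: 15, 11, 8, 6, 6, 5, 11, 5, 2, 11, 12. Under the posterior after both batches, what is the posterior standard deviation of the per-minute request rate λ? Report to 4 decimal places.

0.6917

With a Gamma(shape α, rate β) prior, the Poisson likelihood is conjugate: the posterior is Gamma(α + ΣXᵢ, β + n).
Batch 1: sum of counts S = 37 over n = 4 minutes.
After batch 1: Gamma(α+S, β+n) = Gamma(10.9+37, 2.1+4) = Gamma(47.9, 6.1).
Batch 2: sum of counts S = 92 over n = 11 minutes.
After batch 2: Gamma(α+S, β+n) = Gamma(47.9+92, 6.1+11) = Gamma(139.9, 17.1).
SD = √α/β = √139.9/17.1 = 0.6917.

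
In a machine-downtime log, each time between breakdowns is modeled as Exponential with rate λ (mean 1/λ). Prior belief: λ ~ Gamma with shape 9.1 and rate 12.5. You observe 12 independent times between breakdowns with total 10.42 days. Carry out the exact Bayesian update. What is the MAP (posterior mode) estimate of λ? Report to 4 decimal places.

With a Gamma(shape α, rate β) prior on the exponential rate λ, the posterior after n observations with total T = Σxᵢ is Gamma(α+n, β+T).
Posterior: Gamma(9.1+12, 12.5+10.42) = Gamma(21.1, 22.92).
Mode = (α−1)/β = 0.8770.

0.8770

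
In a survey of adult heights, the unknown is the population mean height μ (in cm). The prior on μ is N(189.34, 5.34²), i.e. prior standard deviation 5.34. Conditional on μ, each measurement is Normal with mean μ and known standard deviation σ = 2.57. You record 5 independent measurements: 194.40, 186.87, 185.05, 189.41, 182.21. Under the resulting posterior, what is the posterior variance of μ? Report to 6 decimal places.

1.262495

For Normal data with known variance σ², a Normal(μ₀, σ₀²) prior on μ is conjugate. Posterior precision = 1/σ₀² + n/σ²; posterior mean is the precision-weighted average of μ₀ and x̄.
σ₀² = 5.34² = 28.5156, σ² = 2.57² = 6.6049; σ² + n·σ₀² = 6.6049 + 5·28.5156 = 149.1829.
Posterior precision = 1/σ₀² + n/σ² = 1/28.5156 + 5/6.6049 = (σ² + n·σ₀²)/(σ₀²σ²) = 149.1829/(28.5156·6.6049); posterior variance σₙ² = σ₀²σ²/(σ² + n·σ₀²) = 28.5156·6.6049/149.1829 = 1.262495.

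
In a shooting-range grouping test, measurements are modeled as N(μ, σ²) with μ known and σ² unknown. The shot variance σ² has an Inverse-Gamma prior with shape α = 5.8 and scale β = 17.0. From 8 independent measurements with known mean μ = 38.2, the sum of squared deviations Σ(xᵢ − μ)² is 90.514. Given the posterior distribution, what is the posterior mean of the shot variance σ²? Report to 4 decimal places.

With known mean μ and an Inverse-Gamma(α, β) prior on σ², the Normal likelihood is conjugate: posterior is Inv-Gamma(α + n/2, β + Σ(xᵢ−μ)²/2).
Posterior: Inv-Gamma(5.8 + 8/2, 17.0 + 90.514/2) = Inv-Gamma(9.80, 62.2570).
E[σ²|data] = β/(α−1) = 62.2570/8.80 = 7.0747.

7.0747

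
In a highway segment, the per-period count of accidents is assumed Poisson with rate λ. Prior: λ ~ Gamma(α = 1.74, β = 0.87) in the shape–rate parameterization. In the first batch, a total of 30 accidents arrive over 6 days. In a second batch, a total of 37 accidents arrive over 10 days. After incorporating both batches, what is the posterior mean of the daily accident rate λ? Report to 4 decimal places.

4.0747

With a Gamma(shape α, rate β) prior, the Poisson likelihood is conjugate: the posterior is Gamma(α + ΣXᵢ, β + n).
After batch 1: Gamma(α+S, β+n) = Gamma(1.74+30, 0.87+6) = Gamma(31.74, 6.87).
After batch 2: Gamma(α+S, β+n) = Gamma(31.74+37, 6.87+10) = Gamma(68.74, 16.87).
Posterior mean = α/β = 68.74/16.87 = 4.0747.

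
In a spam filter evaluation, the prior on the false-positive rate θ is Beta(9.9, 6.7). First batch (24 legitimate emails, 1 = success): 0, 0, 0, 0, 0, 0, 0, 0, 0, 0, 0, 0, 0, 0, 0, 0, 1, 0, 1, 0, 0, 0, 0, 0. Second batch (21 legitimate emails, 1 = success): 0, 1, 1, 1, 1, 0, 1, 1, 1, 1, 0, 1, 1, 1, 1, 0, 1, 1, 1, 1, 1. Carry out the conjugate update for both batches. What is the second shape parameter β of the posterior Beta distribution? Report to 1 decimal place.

32.7

The Beta prior is conjugate to a Binomial/Bernoulli likelihood; the update adds successes to α and failures to β.
After batch 1: Beta(9.9+2, 6.7+22) = Beta(11.9, 28.7).
After batch 2: Beta(11.9+17, 28.7+4) = Beta(28.9, 32.7).
Posterior β = 32.7.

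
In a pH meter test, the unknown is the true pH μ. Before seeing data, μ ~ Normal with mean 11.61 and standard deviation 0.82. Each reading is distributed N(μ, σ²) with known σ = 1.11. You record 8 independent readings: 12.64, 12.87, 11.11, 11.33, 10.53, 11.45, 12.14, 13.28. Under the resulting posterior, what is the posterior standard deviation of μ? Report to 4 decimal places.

0.3540

For Normal data with known variance σ², a Normal(μ₀, σ₀²) prior on μ is conjugate. Posterior precision = 1/σ₀² + n/σ²; posterior mean is the precision-weighted average of μ₀ and x̄.
σ₀² = 0.82² = 0.6724, σ² = 1.11² = 1.2321; σ² + n·σ₀² = 1.2321 + 8·0.6724 = 6.6113.
Posterior precision = 1/σ₀² + n/σ² = 1/0.6724 + 8/1.2321 = (σ² + n·σ₀²)/(σ₀²σ²) = 6.6113/(0.6724·1.2321); posterior variance σₙ² = σ₀²σ²/(σ² + n·σ₀²) = 0.6724·1.2321/6.6113 = 0.125310.
Posterior SD = √σₙ² = √(0.6724·1.2321/6.6113) = 0.3540.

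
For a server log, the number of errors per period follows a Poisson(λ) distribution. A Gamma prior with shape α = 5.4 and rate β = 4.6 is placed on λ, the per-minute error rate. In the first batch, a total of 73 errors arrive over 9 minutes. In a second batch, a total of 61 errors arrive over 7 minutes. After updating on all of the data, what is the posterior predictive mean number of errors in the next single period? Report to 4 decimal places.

6.7670

With a Gamma(shape α, rate β) prior, the Poisson likelihood is conjugate: the posterior is Gamma(α + ΣXᵢ, β + n).
After batch 1: Gamma(α+S, β+n) = Gamma(5.4+73, 4.6+9) = Gamma(78.4, 13.6).
After batch 2: Gamma(α+S, β+n) = Gamma(78.4+61, 13.6+7) = Gamma(139.4, 20.6).
The predictive distribution for one future period is NegBinom with mean α/β = 6.7670.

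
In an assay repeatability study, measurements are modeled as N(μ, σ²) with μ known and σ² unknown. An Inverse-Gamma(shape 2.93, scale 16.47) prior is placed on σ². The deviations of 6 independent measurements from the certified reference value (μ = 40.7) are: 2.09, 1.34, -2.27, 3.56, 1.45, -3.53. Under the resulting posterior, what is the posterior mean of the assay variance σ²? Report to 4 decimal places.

With known mean μ and an Inverse-Gamma(α, β) prior on σ², the Normal likelihood is conjugate: posterior is Inv-Gamma(α + n/2, β + Σ(xᵢ−μ)²/2).
Σ(xᵢ−μ)² = (2.09)² + (1.34)² + (-2.27)² + (3.56)² + (1.45)² + (-3.53)² = 38.5536.
Posterior: Inv-Gamma(2.93 + 6/2, 16.47 + 38.5536/2) = Inv-Gamma(5.93, 35.74680).
E[σ²|data] = β/(α−1) = 35.74680/4.93 = 7.2509.

7.2509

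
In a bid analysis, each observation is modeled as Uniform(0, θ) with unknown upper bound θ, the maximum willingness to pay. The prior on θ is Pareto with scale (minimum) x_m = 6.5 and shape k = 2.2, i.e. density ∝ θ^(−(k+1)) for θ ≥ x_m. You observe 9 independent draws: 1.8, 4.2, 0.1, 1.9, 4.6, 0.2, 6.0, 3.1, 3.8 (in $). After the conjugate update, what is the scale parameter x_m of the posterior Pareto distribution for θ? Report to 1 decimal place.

A Pareto(scale x_m, shape k) prior on the upper bound θ of Uniform(0, θ) is conjugate: posterior is Pareto(max(x_m, max xᵢ), k + n).
Sample maximum = 6.0; prior scale x_m = 6.5 → posterior scale = max = 6.5.
Posterior shape = 2.2 + 9 = 11.2.
Posterior scale x_m = 6.5.

6.5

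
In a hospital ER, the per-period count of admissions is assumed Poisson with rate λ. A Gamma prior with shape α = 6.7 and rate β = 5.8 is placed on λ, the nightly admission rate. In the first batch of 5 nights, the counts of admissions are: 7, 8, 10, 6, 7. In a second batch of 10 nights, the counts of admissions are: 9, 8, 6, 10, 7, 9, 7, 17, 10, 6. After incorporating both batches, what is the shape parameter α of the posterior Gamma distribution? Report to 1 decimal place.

133.7

With a Gamma(shape α, rate β) prior, the Poisson likelihood is conjugate: the posterior is Gamma(α + ΣXᵢ, β + n).
Batch 1: sum of counts S = 38 over n = 5 nights.
After batch 1: Gamma(α+S, β+n) = Gamma(6.7+38, 5.8+5) = Gamma(44.7, 10.8).
Batch 2: sum of counts S = 89 over n = 10 nights.
After batch 2: Gamma(α+S, β+n) = Gamma(44.7+89, 10.8+10) = Gamma(133.7, 20.8).
Posterior α = 133.7.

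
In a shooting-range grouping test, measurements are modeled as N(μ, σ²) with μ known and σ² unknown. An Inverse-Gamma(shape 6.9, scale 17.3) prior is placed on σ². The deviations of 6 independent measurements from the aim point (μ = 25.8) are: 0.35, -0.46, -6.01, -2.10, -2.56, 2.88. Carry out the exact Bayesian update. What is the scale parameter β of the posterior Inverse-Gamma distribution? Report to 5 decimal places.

45.15610

With known mean μ and an Inverse-Gamma(α, β) prior on σ², the Normal likelihood is conjugate: posterior is Inv-Gamma(α + n/2, β + Σ(xᵢ−μ)²/2).
Σ(xᵢ−μ)² = (0.35)² + (-0.46)² + (-6.01)² + (-2.10)² + (-2.56)² + (2.88)² = 55.7122.
Posterior: Inv-Gamma(6.9 + 6/2, 17.3 + 55.7122/2) = Inv-Gamma(9.90, 45.15610).
Posterior β = 45.15610.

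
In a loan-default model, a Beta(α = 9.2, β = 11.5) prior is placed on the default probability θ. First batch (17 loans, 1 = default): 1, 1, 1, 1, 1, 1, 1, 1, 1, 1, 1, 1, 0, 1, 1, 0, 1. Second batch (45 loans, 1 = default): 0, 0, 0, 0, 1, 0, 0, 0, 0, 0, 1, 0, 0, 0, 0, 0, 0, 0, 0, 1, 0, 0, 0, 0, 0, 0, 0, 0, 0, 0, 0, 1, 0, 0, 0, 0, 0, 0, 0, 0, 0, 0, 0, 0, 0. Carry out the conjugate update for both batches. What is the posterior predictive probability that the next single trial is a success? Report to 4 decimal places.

0.3410

The Beta prior is conjugate to a Binomial/Bernoulli likelihood; the update adds successes to α and failures to β.
After batch 1: Beta(9.2+15, 11.5+2) = Beta(24.2, 13.5).
After batch 2: Beta(24.2+4, 13.5+41) = Beta(28.2, 54.5).
For a single future Bernoulli trial, P(success | data) = α/(α+β) = 0.3410.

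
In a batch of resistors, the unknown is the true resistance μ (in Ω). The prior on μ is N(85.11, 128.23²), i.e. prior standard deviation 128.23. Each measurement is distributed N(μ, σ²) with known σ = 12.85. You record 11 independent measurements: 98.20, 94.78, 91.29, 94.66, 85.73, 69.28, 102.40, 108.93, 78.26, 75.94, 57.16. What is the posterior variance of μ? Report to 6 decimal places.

14.997445

For Normal data with known variance σ², a Normal(μ₀, σ₀²) prior on μ is conjugate. Posterior precision = 1/σ₀² + n/σ²; posterior mean is the precision-weighted average of μ₀ and x̄.
σ₀² = 128.23² = 16442.9329, σ² = 12.85² = 165.1225; σ² + n·σ₀² = 165.1225 + 11·16442.9329 = 181037.3844.
Posterior precision = 1/σ₀² + n/σ² = 1/16442.9329 + 11/165.1225 = (σ² + n·σ₀²)/(σ₀²σ²) = 181037.3844/(16442.9329·165.1225); posterior variance σₙ² = σ₀²σ²/(σ² + n·σ₀²) = 16442.9329·165.1225/181037.3844 = 14.997445.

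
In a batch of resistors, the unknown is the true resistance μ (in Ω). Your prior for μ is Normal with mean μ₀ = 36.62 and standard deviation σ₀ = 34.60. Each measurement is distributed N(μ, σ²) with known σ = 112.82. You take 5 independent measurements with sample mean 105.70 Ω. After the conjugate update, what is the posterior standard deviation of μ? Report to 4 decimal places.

28.5349

For Normal data with known variance σ², a Normal(μ₀, σ₀²) prior on μ is conjugate. Posterior precision = 1/σ₀² + n/σ²; posterior mean is the precision-weighted average of μ₀ and x̄.
σ₀² = 34.60² = 1197.16, σ² = 112.82² = 12728.3524; σ² + n·σ₀² = 12728.3524 + 5·1197.16 = 18714.1524.
Posterior precision = 1/σ₀² + n/σ² = 1/1197.16 + 5/12728.3524 = (σ² + n·σ₀²)/(σ₀²σ²) = 18714.1524/(1197.16·12728.3524); posterior variance σₙ² = σ₀²σ²/(σ² + n·σ₀²) = 1197.16·12728.3524/18714.1524 = 814.243362.
Posterior SD = √σₙ² = √(1197.16·12728.3524/18714.1524) = 28.5349.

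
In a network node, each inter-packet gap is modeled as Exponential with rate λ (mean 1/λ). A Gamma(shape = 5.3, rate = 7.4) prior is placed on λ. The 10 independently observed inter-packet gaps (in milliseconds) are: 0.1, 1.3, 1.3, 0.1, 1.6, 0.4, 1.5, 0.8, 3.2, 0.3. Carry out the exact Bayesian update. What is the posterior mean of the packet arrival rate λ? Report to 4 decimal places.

With a Gamma(shape α, rate β) prior on the exponential rate λ, the posterior after n observations with total T = Σxᵢ is Gamma(α+n, β+T).
Sum of observations T = 10.6 milliseconds; n = 10.
Posterior: Gamma(5.3+10, 7.4+10.6) = Gamma(15.3, 18.0).
Posterior mean of λ = α/β = 15.3/18.0 = 0.8500.

0.8500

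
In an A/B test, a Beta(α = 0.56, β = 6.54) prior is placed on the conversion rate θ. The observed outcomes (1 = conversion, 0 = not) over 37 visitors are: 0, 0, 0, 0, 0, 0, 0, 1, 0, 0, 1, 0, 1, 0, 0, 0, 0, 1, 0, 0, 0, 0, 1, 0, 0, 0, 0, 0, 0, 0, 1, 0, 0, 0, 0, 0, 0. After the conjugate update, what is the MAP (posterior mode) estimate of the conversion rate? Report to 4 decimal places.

0.1321

The Beta prior is conjugate to a Binomial/Bernoulli likelihood; the update adds successes to α and failures to β.
Posterior: Beta(α+k, β+n−k) = Beta(0.56+6, 6.54+31) = Beta(6.56, 37.54).
Mode of Beta(a,b) for a,b>1 is (a−1)/(a+b−2) = 5.56/42.10 = 0.1321.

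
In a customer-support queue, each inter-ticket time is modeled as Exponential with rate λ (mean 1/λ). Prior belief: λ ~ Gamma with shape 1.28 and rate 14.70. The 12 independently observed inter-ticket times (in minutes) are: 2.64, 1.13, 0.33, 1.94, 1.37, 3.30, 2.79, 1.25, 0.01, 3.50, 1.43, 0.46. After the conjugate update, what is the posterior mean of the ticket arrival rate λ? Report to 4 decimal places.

With a Gamma(shape α, rate β) prior on the exponential rate λ, the posterior after n observations with total T = Σxᵢ is Gamma(α+n, β+T).
Sum of observations T = 20.15 minutes; n = 12.
Posterior: Gamma(1.28+12, 14.70+20.15) = Gamma(13.28, 34.85).
Posterior mean of λ = α/β = 13.28/34.85 = 0.3811.

0.3811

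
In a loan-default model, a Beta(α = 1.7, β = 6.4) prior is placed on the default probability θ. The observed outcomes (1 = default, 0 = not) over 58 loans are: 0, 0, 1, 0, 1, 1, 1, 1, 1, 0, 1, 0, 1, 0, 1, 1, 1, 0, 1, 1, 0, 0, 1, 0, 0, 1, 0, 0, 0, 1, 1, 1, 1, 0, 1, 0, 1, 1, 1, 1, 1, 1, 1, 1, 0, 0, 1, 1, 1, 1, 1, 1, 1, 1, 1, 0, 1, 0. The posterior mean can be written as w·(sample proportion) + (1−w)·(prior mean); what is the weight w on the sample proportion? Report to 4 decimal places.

0.8775

The Beta prior is conjugate to a Binomial/Bernoulli likelihood; the update adds successes to α and failures to β.
Posterior mean = (α₀+k)/(α₀+β₀+n) = [n/(α₀+β₀+n)]·(k/n) + [(α₀+β₀)/(α₀+β₀+n)]·α₀/(α₀+β₀), so only n and the prior enter the weight.
The weight on the data is w = n/(α₀+β₀+n) = 58/(1.7+6.4+58) = 58/66.1 = 0.8775.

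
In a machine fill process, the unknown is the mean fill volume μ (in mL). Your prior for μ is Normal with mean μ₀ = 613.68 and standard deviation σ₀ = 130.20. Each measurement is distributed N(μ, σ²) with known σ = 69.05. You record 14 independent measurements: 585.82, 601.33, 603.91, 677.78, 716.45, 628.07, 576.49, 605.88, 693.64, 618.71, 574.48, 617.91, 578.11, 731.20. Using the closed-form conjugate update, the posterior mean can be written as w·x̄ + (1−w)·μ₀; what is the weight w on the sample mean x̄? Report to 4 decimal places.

0.9803

For Normal data with known variance σ², a Normal(μ₀, σ₀²) prior on μ is conjugate. Posterior precision = 1/σ₀² + n/σ²; posterior mean is the precision-weighted average of μ₀ and x̄.
σ₀² = 130.20² = 16952.04, σ² = 69.05² = 4767.9025. Prior precision 1/σ₀² = 1/16952.04; data precision n/σ² = 14/4767.9025.
w = (n/σ²)/(1/σ₀² + n/σ²) = n·σ₀²/(σ² + n·σ₀²) = 14·16952.04/(4767.9025 + 14·16952.04) = 237328.56/242096.4625 = 0.9803.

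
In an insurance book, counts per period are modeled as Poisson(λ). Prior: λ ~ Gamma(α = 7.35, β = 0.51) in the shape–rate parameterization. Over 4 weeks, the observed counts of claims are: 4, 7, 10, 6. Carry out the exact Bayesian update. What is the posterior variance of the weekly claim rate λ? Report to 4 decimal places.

With a Gamma(shape α, rate β) prior, the Poisson likelihood is conjugate: the posterior is Gamma(α + ΣXᵢ, β + n).
Sum of counts S = 27 over n = 4 weeks.
Posterior: Gamma(α+S, β+n) = Gamma(7.35+27, 0.51+4) = Gamma(34.35, 4.51).
Var = α/β² = 34.35/4.51² = 1.6888.

1.6888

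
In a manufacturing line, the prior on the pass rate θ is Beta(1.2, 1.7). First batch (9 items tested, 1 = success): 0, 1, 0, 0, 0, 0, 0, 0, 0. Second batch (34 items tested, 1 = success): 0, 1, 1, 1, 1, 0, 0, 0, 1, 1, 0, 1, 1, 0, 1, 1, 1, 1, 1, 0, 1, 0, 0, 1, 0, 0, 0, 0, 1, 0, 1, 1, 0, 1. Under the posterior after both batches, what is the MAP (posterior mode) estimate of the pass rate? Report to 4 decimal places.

The Beta prior is conjugate to a Binomial/Bernoulli likelihood; the update adds successes to α and failures to β.
After batch 1: Beta(1.2+1, 1.7+8) = Beta(2.2, 9.7).
After batch 2: Beta(2.2+19, 9.7+15) = Beta(21.2, 24.7).
Mode of Beta(a,b) for a,b>1 is (a−1)/(a+b−2) = 20.2/43.9 = 0.4601.

0.4601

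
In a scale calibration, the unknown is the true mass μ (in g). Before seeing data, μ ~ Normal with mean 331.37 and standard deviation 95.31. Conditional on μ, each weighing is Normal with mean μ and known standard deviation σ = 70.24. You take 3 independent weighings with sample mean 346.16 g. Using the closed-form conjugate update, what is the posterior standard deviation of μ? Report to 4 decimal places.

37.3157

For Normal data with known variance σ², a Normal(μ₀, σ₀²) prior on μ is conjugate. Posterior precision = 1/σ₀² + n/σ²; posterior mean is the precision-weighted average of μ₀ and x̄.
σ₀² = 95.31² = 9083.9961, σ² = 70.24² = 4933.6576; σ² + n·σ₀² = 4933.6576 + 3·9083.9961 = 32185.6459.
Posterior precision = 1/σ₀² + n/σ² = 1/9083.9961 + 3/4933.6576 = (σ² + n·σ₀²)/(σ₀²σ²) = 32185.6459/(9083.9961·4933.6576); posterior variance σₙ² = σ₀²σ²/(σ² + n·σ₀²) = 9083.9961·4933.6576/32185.6459 = 1392.463166.
Posterior SD = √σₙ² = √(9083.9961·4933.6576/32185.6459) = 37.3157.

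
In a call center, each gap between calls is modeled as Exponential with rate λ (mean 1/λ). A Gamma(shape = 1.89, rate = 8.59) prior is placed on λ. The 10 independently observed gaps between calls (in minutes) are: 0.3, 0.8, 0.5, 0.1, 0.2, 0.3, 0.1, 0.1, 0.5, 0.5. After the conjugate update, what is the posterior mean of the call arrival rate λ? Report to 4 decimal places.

With a Gamma(shape α, rate β) prior on the exponential rate λ, the posterior after n observations with total T = Σxᵢ is Gamma(α+n, β+T).
Sum of observations T = 3.4 minutes; n = 10.
Posterior: Gamma(1.89+10, 8.59+3.4) = Gamma(11.89, 11.99).
Posterior mean of λ = α/β = 11.89/11.99 = 0.9917.

0.9917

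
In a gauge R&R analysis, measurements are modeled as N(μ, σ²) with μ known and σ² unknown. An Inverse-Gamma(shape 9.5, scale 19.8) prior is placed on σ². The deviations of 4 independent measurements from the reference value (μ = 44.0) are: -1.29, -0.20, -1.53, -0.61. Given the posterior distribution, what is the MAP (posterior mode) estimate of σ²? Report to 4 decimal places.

1.7607

With known mean μ and an Inverse-Gamma(α, β) prior on σ², the Normal likelihood is conjugate: posterior is Inv-Gamma(α + n/2, β + Σ(xᵢ−μ)²/2).
Σ(xᵢ−μ)² = (-1.29)² + (-0.20)² + (-1.53)² + (-0.61)² = 4.4171.
Posterior: Inv-Gamma(9.5 + 4/2, 19.8 + 4.4171/2) = Inv-Gamma(11.50, 22.00855).
Mode = β/(α+1) = 22.00855/12.50 = 1.7607.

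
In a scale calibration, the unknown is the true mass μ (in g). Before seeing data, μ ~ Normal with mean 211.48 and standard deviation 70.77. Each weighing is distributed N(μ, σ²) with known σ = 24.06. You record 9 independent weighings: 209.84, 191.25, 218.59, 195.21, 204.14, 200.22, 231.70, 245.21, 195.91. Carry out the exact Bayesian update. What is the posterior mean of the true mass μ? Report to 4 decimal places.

210.2458

For Normal data with known variance σ², a Normal(μ₀, σ₀²) prior on μ is conjugate. Posterior precision = 1/σ₀² + n/σ²; posterior mean is the precision-weighted average of μ₀ and x̄.
Σxᵢ = 209.84 + 191.25 + 218.59 + 195.21 + 204.14 + 200.22 + 231.70 + 245.21 + 195.91 = 1892.07, so n·x̄ = 1892.07.
σ₀² = 70.77² = 5008.3929, σ² = 24.06² = 578.8836; σ² + n·σ₀² = 578.8836 + 9·5008.3929 = 45654.4197.
Posterior mean = (μ₀/σ₀² + n·x̄/σ²)/(1/σ₀² + n/σ²) = (σ²·μ₀ + σ₀²·n·x̄)/(σ² + n·σ₀²) = (578.8836·211.48 + 5008.3929·1892.07)/45654.4197 = 9598652.258031/45654.4197 = 210.2458.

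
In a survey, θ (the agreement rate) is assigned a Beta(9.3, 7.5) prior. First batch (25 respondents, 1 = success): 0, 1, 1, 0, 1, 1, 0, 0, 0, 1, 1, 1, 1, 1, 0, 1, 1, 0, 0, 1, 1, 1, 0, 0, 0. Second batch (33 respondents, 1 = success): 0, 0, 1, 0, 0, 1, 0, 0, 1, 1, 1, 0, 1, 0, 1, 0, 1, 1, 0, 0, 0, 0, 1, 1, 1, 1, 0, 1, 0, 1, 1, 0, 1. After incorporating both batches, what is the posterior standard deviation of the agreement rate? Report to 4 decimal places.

The Beta prior is conjugate to a Binomial/Bernoulli likelihood; the update adds successes to α and failures to β.
After batch 1: Beta(9.3+14, 7.5+11) = Beta(23.3, 18.5).
After batch 2: Beta(23.3+17, 18.5+16) = Beta(40.3, 34.5).
Var = αβ/((α+β)²(α+β+1)) = 40.3·34.5/(74.8²·75.8) = 0.00327832; SD = √0.00327832 = 0.0573.

0.0573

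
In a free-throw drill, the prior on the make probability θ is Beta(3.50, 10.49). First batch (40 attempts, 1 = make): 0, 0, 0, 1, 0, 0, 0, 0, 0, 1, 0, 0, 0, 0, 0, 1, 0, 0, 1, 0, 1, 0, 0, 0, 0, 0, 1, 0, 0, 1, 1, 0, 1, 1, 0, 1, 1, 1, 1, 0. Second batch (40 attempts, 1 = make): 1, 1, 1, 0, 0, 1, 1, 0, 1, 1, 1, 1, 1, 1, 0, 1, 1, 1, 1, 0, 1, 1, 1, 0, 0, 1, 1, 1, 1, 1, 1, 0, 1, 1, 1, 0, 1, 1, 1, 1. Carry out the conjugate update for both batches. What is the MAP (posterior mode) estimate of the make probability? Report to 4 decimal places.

The Beta prior is conjugate to a Binomial/Bernoulli likelihood; the update adds successes to α and failures to β.
After batch 1: Beta(3.50+14, 10.49+26) = Beta(17.50, 36.49).
After batch 2: Beta(17.50+31, 36.49+9) = Beta(48.50, 45.49).
Mode of Beta(a,b) for a,b>1 is (a−1)/(a+b−2) = 47.50/91.99 = 0.5164.

0.5164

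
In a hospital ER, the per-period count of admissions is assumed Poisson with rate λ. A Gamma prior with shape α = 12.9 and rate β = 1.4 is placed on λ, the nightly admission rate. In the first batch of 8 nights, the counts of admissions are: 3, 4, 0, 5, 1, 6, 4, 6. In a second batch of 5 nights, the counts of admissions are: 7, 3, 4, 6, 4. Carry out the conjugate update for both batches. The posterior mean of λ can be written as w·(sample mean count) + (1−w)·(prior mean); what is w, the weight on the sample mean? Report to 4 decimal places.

0.9028

With a Gamma(shape α, rate β) prior, the Poisson likelihood is conjugate: the posterior is Gamma(α + ΣXᵢ, β + n).
Total number of nights: n = 8 + 5 = 13.
Posterior mean = (α₀+S)/(β₀+n) = [n/(β₀+n)]·(S/n) + [β₀/(β₀+n)]·(α₀/β₀), so only n and β₀ enter the weight.
Weight on data w = n/(β₀+n) = 13/(1.4+13) = 13/14.4 = 0.9028.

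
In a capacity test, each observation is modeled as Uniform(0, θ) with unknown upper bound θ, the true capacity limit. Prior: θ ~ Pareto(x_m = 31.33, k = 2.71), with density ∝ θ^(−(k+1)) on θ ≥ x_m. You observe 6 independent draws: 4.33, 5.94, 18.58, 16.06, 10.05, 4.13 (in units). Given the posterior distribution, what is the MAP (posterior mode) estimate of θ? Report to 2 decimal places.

A Pareto(scale x_m, shape k) prior on the upper bound θ of Uniform(0, θ) is conjugate: posterior is Pareto(max(x_m, max xᵢ), k + n).
Sample maximum = 18.58; prior scale x_m = 31.33 → posterior scale = max = 31.33.
Posterior shape = 2.71 + 6 = 8.71.
The Pareto density is decreasing on [x_m, ∞), so the mode is x_m = 31.33.

31.33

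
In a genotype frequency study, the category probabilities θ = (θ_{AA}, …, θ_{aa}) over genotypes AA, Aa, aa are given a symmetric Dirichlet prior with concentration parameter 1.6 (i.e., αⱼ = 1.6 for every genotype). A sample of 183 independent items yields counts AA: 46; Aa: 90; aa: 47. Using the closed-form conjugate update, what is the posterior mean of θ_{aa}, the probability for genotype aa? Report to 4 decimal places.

0.2588

The Dirichlet prior is conjugate to the Multinomial likelihood: each posterior αⱼ = prior αⱼ + observed count nⱼ.
Posterior concentration: (47.6, 91.6, 48.6), total = 187.8.
E[θ_{aa}|data] = α_{aa}/Σα = 48.6/187.8 = 0.2588.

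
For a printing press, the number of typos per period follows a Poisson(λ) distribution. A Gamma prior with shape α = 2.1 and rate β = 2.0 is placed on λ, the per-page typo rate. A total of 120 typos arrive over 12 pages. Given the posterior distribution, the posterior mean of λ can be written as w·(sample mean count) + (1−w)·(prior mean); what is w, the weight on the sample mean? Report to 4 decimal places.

0.8571

With a Gamma(shape α, rate β) prior, the Poisson likelihood is conjugate: the posterior is Gamma(α + ΣXᵢ, β + n).
Posterior mean = (α₀+S)/(β₀+n) = [n/(β₀+n)]·(S/n) + [β₀/(β₀+n)]·(α₀/β₀), so only n and β₀ enter the weight.
Weight on data w = n/(β₀+n) = 12/(2.0+12) = 12/14.0 = 0.8571.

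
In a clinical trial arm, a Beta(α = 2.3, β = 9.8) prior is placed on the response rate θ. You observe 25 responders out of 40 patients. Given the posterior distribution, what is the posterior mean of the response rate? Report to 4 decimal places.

The Beta prior is conjugate to a Binomial/Bernoulli likelihood; the update adds successes to α and failures to β.
Posterior: Beta(α+k, β+n−k) = Beta(2.3+25, 9.8+15) = Beta(27.3, 24.8).
Posterior mean = α/(α+β) = 27.3/52.1 = 0.5240.

0.5240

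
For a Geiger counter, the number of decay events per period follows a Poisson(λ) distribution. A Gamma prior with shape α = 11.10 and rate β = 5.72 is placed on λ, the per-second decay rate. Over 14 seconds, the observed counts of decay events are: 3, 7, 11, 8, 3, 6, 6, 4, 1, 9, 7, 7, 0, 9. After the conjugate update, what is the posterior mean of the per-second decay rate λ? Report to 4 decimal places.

4.6704

With a Gamma(shape α, rate β) prior, the Poisson likelihood is conjugate: the posterior is Gamma(α + ΣXᵢ, β + n).
Sum of counts S = 81 over n = 14 seconds.
Posterior: Gamma(α+S, β+n) = Gamma(11.10+81, 5.72+14) = Gamma(92.10, 19.72).
Posterior mean = α/β = 92.10/19.72 = 4.6704.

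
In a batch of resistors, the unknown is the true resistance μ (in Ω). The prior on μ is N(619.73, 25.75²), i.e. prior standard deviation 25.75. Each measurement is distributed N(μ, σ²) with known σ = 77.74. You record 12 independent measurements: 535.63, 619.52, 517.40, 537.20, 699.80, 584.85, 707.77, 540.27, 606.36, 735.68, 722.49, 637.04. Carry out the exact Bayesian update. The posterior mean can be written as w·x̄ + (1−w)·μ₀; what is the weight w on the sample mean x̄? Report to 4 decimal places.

0.5683

For Normal data with known variance σ², a Normal(μ₀, σ₀²) prior on μ is conjugate. Posterior precision = 1/σ₀² + n/σ²; posterior mean is the precision-weighted average of μ₀ and x̄.
σ₀² = 25.75² = 663.0625, σ² = 77.74² = 6043.5076. Prior precision 1/σ₀² = 1/663.0625; data precision n/σ² = 12/6043.5076.
w = (n/σ²)/(1/σ₀² + n/σ²) = n·σ₀²/(σ² + n·σ₀²) = 12·663.0625/(6043.5076 + 12·663.0625) = 7956.75/14000.2576 = 0.5683.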